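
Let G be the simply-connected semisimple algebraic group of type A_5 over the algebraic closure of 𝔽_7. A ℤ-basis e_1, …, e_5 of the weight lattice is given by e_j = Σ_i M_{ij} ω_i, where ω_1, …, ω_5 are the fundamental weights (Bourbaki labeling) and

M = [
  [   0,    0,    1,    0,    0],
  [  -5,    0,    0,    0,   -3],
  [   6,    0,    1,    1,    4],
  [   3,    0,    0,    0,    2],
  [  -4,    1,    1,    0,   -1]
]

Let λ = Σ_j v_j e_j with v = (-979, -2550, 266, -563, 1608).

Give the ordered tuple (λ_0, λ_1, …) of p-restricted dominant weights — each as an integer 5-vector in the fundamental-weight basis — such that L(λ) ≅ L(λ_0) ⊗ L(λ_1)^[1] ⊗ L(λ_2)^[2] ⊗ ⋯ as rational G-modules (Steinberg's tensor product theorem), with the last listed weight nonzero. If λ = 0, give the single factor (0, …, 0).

((0, 1, 2, 6, 3), (3, 3, 2, 4, 3), (5, 1, 5, 5, 0))

Converting to the ω-basis (c_i = row i of M dotted with v = (-979, -2550, 266, -563, 1608)):
  c_1 = (0)·(-979) + (0)·(-2550) + 1·266 + (0)·(-563) + 0·1608 = 266
  c_2 = (-5)·(-979) + (0)·(-2550) + 0·266 + (0)·(-563) + (-3)·(1608) = 71
  c_3 = (6)·(-979) + (0)·(-2550) + 1·266 + (1)·(-563) + 4·1608 = 261
  c_4 = (3)·(-979) + (0)·(-2550) + 0·266 + (0)·(-563) + 2·1608 = 279
  c_5 = (-4)·(-979) + (1)·(-2550) + 1·266 + (0)·(-563) + (-1)·(1608) = 24
Writing each c_i in base p = 7:
  c_1 = 266 = 0·7^0 + 3·7^1 + 5·7^2
  c_2 = 71 = 1·7^0 + 3·7^1 + 1·7^2
  c_3 = 261 = 2·7^0 + 2·7^1 + 5·7^2
  c_4 = 279 = 6·7^0 + 4·7^1 + 5·7^2
  c_5 = 24 = 3·7^0 + 3·7^1
λ_0 = (0, 1, 2, 6, 3)
λ_1 = (3, 3, 2, 4, 3)
λ_2 = (5, 1, 5, 5, 0)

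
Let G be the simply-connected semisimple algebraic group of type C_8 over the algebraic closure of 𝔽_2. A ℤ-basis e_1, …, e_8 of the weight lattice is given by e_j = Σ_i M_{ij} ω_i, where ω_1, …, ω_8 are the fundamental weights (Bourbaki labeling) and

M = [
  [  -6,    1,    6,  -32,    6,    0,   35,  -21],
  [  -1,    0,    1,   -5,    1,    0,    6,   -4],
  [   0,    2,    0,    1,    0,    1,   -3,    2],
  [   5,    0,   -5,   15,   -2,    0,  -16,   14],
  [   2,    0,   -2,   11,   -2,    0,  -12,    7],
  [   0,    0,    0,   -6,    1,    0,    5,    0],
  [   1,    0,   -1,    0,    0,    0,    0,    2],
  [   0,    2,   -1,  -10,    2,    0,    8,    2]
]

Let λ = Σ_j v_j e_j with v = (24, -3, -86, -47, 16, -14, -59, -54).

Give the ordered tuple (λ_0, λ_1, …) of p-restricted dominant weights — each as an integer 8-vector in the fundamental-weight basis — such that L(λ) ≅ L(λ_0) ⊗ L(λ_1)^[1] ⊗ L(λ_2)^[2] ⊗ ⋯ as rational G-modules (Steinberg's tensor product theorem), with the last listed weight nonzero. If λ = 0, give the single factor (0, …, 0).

((0, 1, 0, 1, 1, 1, 0, 0), (1, 1, 1, 0, 0, 1, 1, 1), (1, 0, 0, 0, 0, 0, 0, 0))

ω-coordinates c = M·v, v = (24, -3, -86, -47, 16, -14, -59, -54):
  c_1 = (-6)·(24) + (1)·(-3) + (6)·(-86) + (-32)·(-47) + 6·16 + (0)·(-14) + (35)·(-59) + (-21)·(-54) = 6
  c_2 = (-1)·(24) + (0)·(-3) + (1)·(-86) + (-5)·(-47) + 1·16 + (0)·(-14) + (6)·(-59) + (-4)·(-54) = 3
  c_3 = 0·24 + (2)·(-3) + (0)·(-86) + (1)·(-47) + 0·16 + (1)·(-14) + (-3)·(-59) + (2)·(-54) = 2
  c_4 = 5·24 + (0)·(-3) + (-5)·(-86) + (15)·(-47) + (-2)·(16) + (0)·(-14) + (-16)·(-59) + (14)·(-54) = 1
  c_5 = 2·24 + (0)·(-3) + (-2)·(-86) + (11)·(-47) + (-2)·(16) + (0)·(-14) + (-12)·(-59) + (7)·(-54) = 1
  c_6 = 0·24 + (0)·(-3) + (0)·(-86) + (-6)·(-47) + 1·16 + (0)·(-14) + (5)·(-59) + (0)·(-54) = 3
  c_7 = 1·24 + (0)·(-3) + (-1)·(-86) + (0)·(-47) + 0·16 + (0)·(-14) + (0)·(-59) + (2)·(-54) = 2
  c_8 = 0·24 + (2)·(-3) + (-1)·(-86) + (-10)·(-47) + 2·16 + (0)·(-14) + (8)·(-59) + (2)·(-54) = 2
Expand coordinatewise in base 2:
  c_1 = 6 = 0·2^0 + 1·2^1 + 1·2^2
  c_2 = 3 = 1·2^0 + 1·2^1
  c_3 = 2 = 0·2^0 + 1·2^1
  c_4 = 1 = 1·2^0
  c_5 = 1 = 1·2^0
  c_6 = 3 = 1·2^0 + 1·2^1
  c_7 = 2 = 0·2^0 + 1·2^1
  c_8 = 2 = 0·2^0 + 1·2^1
Factor λ_0 = (0, 1, 0, 1, 1, 1, 0, 0)
Factor λ_1 = (1, 1, 1, 0, 0, 1, 1, 1)
Factor λ_2 = (1, 0, 0, 0, 0, 0, 0, 0)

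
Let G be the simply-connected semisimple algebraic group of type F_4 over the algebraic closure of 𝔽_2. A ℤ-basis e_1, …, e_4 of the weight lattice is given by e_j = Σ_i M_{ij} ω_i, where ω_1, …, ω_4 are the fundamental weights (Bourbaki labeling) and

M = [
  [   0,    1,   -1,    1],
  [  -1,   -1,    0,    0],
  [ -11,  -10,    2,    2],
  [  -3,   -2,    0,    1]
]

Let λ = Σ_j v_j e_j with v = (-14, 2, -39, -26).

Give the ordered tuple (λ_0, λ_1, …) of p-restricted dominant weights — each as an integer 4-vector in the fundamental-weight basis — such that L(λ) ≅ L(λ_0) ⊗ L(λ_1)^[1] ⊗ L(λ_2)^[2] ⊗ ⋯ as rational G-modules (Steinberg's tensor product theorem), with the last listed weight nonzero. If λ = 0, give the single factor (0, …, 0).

ω-coordinates c = M·v, v = (-14, 2, -39, -26):
  c_1 = 0*-14 + 1*2 + -1*-39 + 1*-26 = 15
  c_2 = -1*-14 + -1*2 + 0*-39 + 0*-26 = 12
  c_3 = -11*-14 + -10*2 + 2*-39 + 2*-26 = 4
  c_4 = -3*-14 + -2*2 + 0*-39 + 1*-26 = 12
Expand coordinatewise in base 2:
  c_1 = 15 = 1·2^0 + 1·2^1 + 1·2^2 + 1·2^3
  c_2 = 12 = 0·2^0 + 0·2^1 + 1·2^2 + 1·2^3
  c_3 = 4 = 0·2^0 + 0·2^1 + 1·2^2
  c_4 = 12 = 0·2^0 + 0·2^1 + 1·2^2 + 1·2^3
Factor λ_0 = (1, 0, 0, 0)
Factor λ_1 = (1, 0, 0, 0)
Factor λ_2 = (1, 1, 1, 1)
Factor λ_3 = (1, 1, 0, 1)

((1, 0, 0, 0), (1, 0, 0, 0), (1, 1, 1, 1), (1, 1, 0, 1))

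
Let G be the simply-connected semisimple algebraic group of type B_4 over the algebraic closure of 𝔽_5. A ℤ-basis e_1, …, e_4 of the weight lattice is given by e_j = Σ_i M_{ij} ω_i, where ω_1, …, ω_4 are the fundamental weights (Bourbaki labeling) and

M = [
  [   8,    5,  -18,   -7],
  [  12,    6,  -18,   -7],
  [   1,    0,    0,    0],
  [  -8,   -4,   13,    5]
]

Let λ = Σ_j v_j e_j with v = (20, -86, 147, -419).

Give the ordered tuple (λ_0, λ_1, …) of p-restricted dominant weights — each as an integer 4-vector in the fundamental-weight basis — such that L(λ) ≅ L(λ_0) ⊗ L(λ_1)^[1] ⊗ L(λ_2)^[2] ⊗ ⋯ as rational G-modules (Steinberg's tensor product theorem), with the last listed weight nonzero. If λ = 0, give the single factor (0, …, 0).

((2, 1, 0, 0), (3, 2, 4, 0))

Compute c_i = Σ_j M_{ij} v_j with v = (20, -86, 147, -419):
  c_1 = 8*20 + 5*-86 + -18*147 + -7*-419 = 17
  c_2 = 12*20 + 6*-86 + -18*147 + -7*-419 = 11
  c_3 = 1*20 + 0*-86 + 0*147 + 0*-419 = 20
  c_4 = -8*20 + -4*-86 + 13*147 + 5*-419 = 0
p = 5; digits c_i = Σ_j d_{ij}·5^j, 0 ≤ d_{ij} < 5:
  c_1 = 17 = 2·5^0 + 3·5^1
  c_2 = 11 = 1·5^0 + 2·5^1
  c_3 = 20 = 0·5^0 + 4·5^1
  c_4 = 0
Factor λ_0 = (2, 1, 0, 0)
Factor λ_1 = (3, 2, 4, 0)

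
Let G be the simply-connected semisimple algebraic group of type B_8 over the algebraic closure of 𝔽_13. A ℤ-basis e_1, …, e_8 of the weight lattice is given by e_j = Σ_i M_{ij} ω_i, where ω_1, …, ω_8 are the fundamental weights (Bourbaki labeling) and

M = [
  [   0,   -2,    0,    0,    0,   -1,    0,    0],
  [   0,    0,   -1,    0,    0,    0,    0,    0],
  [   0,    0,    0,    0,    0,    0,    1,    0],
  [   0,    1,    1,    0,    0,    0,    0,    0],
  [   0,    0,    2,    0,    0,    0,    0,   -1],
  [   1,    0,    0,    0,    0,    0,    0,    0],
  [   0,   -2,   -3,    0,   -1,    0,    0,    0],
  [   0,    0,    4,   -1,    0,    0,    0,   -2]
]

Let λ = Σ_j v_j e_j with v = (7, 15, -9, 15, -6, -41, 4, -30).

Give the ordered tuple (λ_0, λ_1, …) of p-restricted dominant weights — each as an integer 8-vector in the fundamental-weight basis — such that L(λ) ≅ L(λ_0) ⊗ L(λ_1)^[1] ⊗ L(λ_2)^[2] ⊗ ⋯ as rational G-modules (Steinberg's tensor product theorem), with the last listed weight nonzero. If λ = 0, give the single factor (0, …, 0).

((11, 9, 4, 6, 12, 7, 3, 9),)

Compute c_i = Σ_j M_{ij} v_j with v = (7, 15, -9, 15, -6, -41, 4, -30):
  c_1 = (0)·(7) + (-2)·(15) + (0)·(-9) + (0)·(15) + (0)·(-6) + (-1)·(-41) + (0)·(4) + (0)·(-30) = 11
  c_2 = (0)·(7) + (0)·(15) + (-1)·(-9) + (0)·(15) + (0)·(-6) + (0)·(-41) + (0)·(4) + (0)·(-30) = 9
  c_3 = (0)·(7) + (0)·(15) + (0)·(-9) + (0)·(15) + (0)·(-6) + (0)·(-41) + (1)·(4) + (0)·(-30) = 4
  c_4 = (0)·(7) + (1)·(15) + (1)·(-9) + (0)·(15) + (0)·(-6) + (0)·(-41) + (0)·(4) + (0)·(-30) = 6
  c_5 = (0)·(7) + (0)·(15) + (2)·(-9) + (0)·(15) + (0)·(-6) + (0)·(-41) + (0)·(4) + (-1)·(-30) = 12
  c_6 = (1)·(7) + (0)·(15) + (0)·(-9) + (0)·(15) + (0)·(-6) + (0)·(-41) + (0)·(4) + (0)·(-30) = 7
  c_7 = (0)·(7) + (-2)·(15) + (-3)·(-9) + (0)·(15) + (-1)·(-6) + (0)·(-41) + (0)·(4) + (0)·(-30) = 3
  c_8 = (0)·(7) + (0)·(15) + (4)·(-9) + (-1)·(15) + (0)·(-6) + (0)·(-41) + (0)·(4) + (-2)·(-30) = 9
Expand coordinatewise in base 13:
  c_1 = 11 = 11·13^0
  c_2 = 9 = 9·13^0
  c_3 = 4 = 4·13^0
  c_4 = 6 = 6·13^0
  c_5 = 12 = 12·13^0
  c_6 = 7 = 7·13^0
  c_7 = 3 = 3·13^0
  c_8 = 9 = 9·13^0
p-restricted factor λ_0 = (11, 9, 4, 6, 12, 7, 3, 9)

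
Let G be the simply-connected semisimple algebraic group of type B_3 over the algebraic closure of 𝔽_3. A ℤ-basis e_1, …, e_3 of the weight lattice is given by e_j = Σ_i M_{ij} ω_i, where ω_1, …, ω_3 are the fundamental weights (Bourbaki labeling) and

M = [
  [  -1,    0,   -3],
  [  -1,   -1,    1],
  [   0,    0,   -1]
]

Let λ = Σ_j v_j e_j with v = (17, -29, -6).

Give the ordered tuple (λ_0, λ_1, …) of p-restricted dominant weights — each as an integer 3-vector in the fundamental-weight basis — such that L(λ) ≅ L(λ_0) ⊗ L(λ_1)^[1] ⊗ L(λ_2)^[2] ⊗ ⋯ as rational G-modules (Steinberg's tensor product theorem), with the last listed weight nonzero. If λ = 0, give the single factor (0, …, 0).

((1, 0, 0), (0, 2, 2))

ω-coordinates c = M·v, v = (17, -29, -6):
  c_1 = (-1)·(17) + (0)·(-29) + (-3)·(-6) = 1
  c_2 = (-1)·(17) + (-1)·(-29) + (1)·(-6) = 6
  c_3 = (0)·(17) + (0)·(-29) + (-1)·(-6) = 6
Expand coordinatewise in base 3:
  c_1 = 1 = 1·3^0
  c_2 = 6 = 0·3^0 + 2·3^1
  c_3 = 6 = 0·3^0 + 2·3^1
λ_0 = (1, 0, 0)
λ_1 = (0, 2, 2)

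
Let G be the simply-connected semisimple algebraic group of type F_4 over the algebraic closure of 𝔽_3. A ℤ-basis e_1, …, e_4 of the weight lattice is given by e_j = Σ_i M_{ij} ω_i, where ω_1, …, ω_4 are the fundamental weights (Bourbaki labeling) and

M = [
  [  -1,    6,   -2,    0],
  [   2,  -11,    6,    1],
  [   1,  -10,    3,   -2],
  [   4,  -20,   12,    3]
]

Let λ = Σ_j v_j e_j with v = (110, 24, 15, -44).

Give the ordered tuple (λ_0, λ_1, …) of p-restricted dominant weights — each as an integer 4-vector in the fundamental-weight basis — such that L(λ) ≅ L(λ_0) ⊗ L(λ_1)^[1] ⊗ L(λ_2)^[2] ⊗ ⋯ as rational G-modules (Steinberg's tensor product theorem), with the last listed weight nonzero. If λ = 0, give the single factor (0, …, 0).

((1, 2, 0, 2), (1, 0, 1, 2))

Converting to the ω-basis (c_i = row i of M dotted with v = (110, 24, 15, -44)):
  c_1 = (-1)·(110) + 6·24 + (-2)·(15) + (0)·(-44) = 4
  c_2 = 2·110 + (-11)·(24) + 6·15 + (1)·(-44) = 2
  c_3 = 1·110 + (-10)·(24) + 3·15 + (-2)·(-44) = 3
  c_4 = 4·110 + (-20)·(24) + 12·15 + (3)·(-44) = 8
p = 3; digits c_i = Σ_j d_{ij}·3^j, 0 ≤ d_{ij} < 3:
  c_1 = 4 = 1·3^0 + 1·3^1
  c_2 = 2 = 2·3^0
  c_3 = 3 = 0·3^0 + 1·3^1
  c_4 = 8 = 2·3^0 + 2·3^1
p-restricted factor λ_0 = (1, 2, 0, 2)
p-restricted factor λ_1 = (1, 0, 1, 2)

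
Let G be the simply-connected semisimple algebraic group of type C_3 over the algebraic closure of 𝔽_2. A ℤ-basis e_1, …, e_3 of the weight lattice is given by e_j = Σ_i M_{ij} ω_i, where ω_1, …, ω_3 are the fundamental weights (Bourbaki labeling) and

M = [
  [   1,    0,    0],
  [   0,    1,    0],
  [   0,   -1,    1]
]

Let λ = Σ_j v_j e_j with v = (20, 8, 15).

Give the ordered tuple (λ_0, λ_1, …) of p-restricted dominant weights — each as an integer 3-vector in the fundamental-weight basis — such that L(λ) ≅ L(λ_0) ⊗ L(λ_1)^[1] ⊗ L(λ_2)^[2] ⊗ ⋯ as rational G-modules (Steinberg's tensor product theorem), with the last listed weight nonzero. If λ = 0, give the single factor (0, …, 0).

((0, 0, 1), (0, 0, 1), (1, 0, 1), (0, 1, 0), (1, 0, 0))

Compute c_i = Σ_j M_{ij} v_j with v = (20, 8, 15):
  c_1 = 1·20 + 0·8 + 0·15 = 20
  c_2 = 0·20 + 1·8 + 0·15 = 8
  c_3 = 0·20 + (-1)·(8) + 1·15 = 7
Expand coordinatewise in base 2:
  c_1 = 20 = 0·2^0 + 0·2^1 + 1·2^2 + 0·2^3 + 1·2^4
  c_2 = 8 = 0·2^0 + 0·2^1 + 0·2^2 + 1·2^3
  c_3 = 7 = 1·2^0 + 1·2^1 + 1·2^2
λ_0 = (0, 0, 1)
λ_1 = (0, 0, 1)
λ_2 = (1, 0, 1)
λ_3 = (0, 1, 0)
λ_4 = (1, 0, 0)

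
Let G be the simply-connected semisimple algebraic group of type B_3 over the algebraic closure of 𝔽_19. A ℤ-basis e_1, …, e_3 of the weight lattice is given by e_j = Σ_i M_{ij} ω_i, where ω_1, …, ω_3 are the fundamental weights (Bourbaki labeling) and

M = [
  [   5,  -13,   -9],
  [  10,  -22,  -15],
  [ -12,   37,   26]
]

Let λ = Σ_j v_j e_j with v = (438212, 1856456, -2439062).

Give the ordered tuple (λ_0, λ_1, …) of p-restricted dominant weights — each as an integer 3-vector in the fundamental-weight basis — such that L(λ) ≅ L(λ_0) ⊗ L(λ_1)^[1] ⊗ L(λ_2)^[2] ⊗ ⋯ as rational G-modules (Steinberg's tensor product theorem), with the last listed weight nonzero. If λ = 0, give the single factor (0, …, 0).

Converting to the ω-basis (c_i = row i of M dotted with v = (438212, 1856456, -2439062)):
  c_1 = 5·438212 + (-13)·(1856456) + (-9)·(-2439062) = 8690
  c_2 = 10·438212 + (-22)·(1856456) + (-15)·(-2439062) = 126018
  c_3 = (-12)·(438212) + 37·1856456 + (26)·(-2439062) = 14716
Base-19 expansion of each c_i:
  c_1 = 8690 = 7·19^0 + 1·19^1 + 5·19^2 + 1·19^3
  c_2 = 126018 = 10·19^0 + 1·19^1 + 7·19^2 + 18·19^3
  c_3 = 14716 = 10·19^0 + 14·19^1 + 2·19^2 + 2·19^3
λ_0 = (7, 10, 10)
λ_1 = (1, 1, 14)
λ_2 = (5, 7, 2)
λ_3 = (1, 18, 2)

((7, 10, 10), (1, 1, 14), (5, 7, 2), (1, 18, 2))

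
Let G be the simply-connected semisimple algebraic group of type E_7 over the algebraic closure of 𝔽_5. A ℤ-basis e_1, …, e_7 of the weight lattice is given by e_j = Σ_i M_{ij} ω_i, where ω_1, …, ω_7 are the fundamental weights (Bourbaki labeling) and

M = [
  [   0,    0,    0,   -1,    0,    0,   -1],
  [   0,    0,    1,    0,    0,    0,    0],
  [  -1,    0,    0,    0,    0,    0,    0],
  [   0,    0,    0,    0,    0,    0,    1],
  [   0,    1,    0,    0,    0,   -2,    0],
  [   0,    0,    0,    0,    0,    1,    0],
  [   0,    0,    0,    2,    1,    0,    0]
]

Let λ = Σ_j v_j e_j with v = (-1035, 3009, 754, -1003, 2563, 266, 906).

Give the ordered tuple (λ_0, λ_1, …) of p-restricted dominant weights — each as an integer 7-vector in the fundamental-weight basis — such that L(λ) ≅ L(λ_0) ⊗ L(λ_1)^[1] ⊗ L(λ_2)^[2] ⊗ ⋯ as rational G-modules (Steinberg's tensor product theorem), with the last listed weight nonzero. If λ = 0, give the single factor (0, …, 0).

Converting to the ω-basis (c_i = row i of M dotted with v = (-1035, 3009, 754, -1003, 2563, 266, 906)):
  c_1 = (0)·(-1035) + (0)·(3009) + (0)·(754) + (-1)·(-1003) + (0)·(2563) + (0)·(266) + (-1)·(906) = 97
  c_2 = (0)·(-1035) + (0)·(3009) + (1)·(754) + (0)·(-1003) + (0)·(2563) + (0)·(266) + (0)·(906) = 754
  c_3 = (-1)·(-1035) + (0)·(3009) + (0)·(754) + (0)·(-1003) + (0)·(2563) + (0)·(266) + (0)·(906) = 1035
  c_4 = (0)·(-1035) + (0)·(3009) + (0)·(754) + (0)·(-1003) + (0)·(2563) + (0)·(266) + (1)·(906) = 906
  c_5 = (0)·(-1035) + (1)·(3009) + (0)·(754) + (0)·(-1003) + (0)·(2563) + (-2)·(266) + (0)·(906) = 2477
  c_6 = (0)·(-1035) + (0)·(3009) + (0)·(754) + (0)·(-1003) + (0)·(2563) + (1)·(266) + (0)·(906) = 266
  c_7 = (0)·(-1035) + (0)·(3009) + (0)·(754) + (2)·(-1003) + (1)·(2563) + (0)·(266) + (0)·(906) = 557
Writing each c_i in base p = 5:
  c_1 = 97 = 2·5^0 + 4·5^1 + 3·5^2
  c_2 = 754 = 4·5^0 + 0·5^1 + 0·5^2 + 1·5^3 + 1·5^4
  c_3 = 1035 = 0·5^0 + 2·5^1 + 1·5^2 + 3·5^3 + 1·5^4
  c_4 = 906 = 1·5^0 + 1·5^1 + 1·5^2 + 2·5^3 + 1·5^4
  c_5 = 2477 = 2·5^0 + 0·5^1 + 4·5^2 + 4·5^3 + 3·5^4
  c_6 = 266 = 1·5^0 + 3·5^1 + 0·5^2 + 2·5^3
  c_7 = 557 = 2·5^0 + 1·5^1 + 2·5^2 + 4·5^3
λ_0 = (2, 4, 0, 1, 2, 1, 2)
λ_1 = (4, 0, 2, 1, 0, 3, 1)
λ_2 = (3, 0, 1, 1, 4, 0, 2)
λ_3 = (0, 1, 3, 2, 4, 2, 4)
λ_4 = (0, 1, 1, 1, 3, 0, 0)

((2, 4, 0, 1, 2, 1, 2), (4, 0, 2, 1, 0, 3, 1), (3, 0, 1, 1, 4, 0, 2), (0, 1, 3, 2, 4, 2, 4), (0, 1, 1, 1, 3, 0, 0))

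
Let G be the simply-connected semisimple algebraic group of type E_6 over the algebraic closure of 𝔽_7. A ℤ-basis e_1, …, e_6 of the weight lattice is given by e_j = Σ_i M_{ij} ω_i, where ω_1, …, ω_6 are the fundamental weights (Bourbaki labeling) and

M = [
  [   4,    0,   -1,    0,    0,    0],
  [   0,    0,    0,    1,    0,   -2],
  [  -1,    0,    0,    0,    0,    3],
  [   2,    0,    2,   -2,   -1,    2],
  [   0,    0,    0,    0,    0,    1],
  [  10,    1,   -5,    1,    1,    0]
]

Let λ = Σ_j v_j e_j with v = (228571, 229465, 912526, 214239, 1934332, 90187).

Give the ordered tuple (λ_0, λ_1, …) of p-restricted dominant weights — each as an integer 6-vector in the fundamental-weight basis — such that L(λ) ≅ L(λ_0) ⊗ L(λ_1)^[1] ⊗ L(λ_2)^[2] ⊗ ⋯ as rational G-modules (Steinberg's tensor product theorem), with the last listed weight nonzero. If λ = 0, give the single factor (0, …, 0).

((1, 6, 4, 1, 6, 1), (6, 0, 6, 6, 3, 4), (0, 5, 2, 5, 6, 5), (5, 0, 3, 3, 3, 0), (0, 0, 3, 6, 2, 0), (0, 2, 2, 5, 5, 6))

ω-coordinates c = M·v, v = (228571, 229465, 912526, 214239, 1934332, 90187):
  c_1 = (4)·(228571) + (0)·(229465) + (-1)·(912526) + (0)·(214239) + (0)·(1934332) + (0)·(90187) = 1758
  c_2 = (0)·(228571) + (0)·(229465) + (0)·(912526) + (1)·(214239) + (0)·(1934332) + (-2)·(90187) = 33865
  c_3 = (-1)·(228571) + (0)·(229465) + (0)·(912526) + (0)·(214239) + (0)·(1934332) + (3)·(90187) = 41990
  c_4 = (2)·(228571) + (0)·(229465) + (2)·(912526) + (-2)·(214239) + (-1)·(1934332) + (2)·(90187) = 99758
  c_5 = (0)·(228571) + (0)·(229465) + (0)·(912526) + (0)·(214239) + (0)·(1934332) + (1)·(90187) = 90187
  c_6 = (10)·(228571) + (1)·(229465) + (-5)·(912526) + (1)·(214239) + (1)·(1934332) + (0)·(90187) = 101116
Expand coordinatewise in base 7:
  c_1 = 1758 = 1·7^0 + 6·7^1 + 0·7^2 + 5·7^3
  c_2 = 33865 = 6·7^0 + 0·7^1 + 5·7^2 + 0·7^3 + 0·7^4 + 2·7^5
  c_3 = 41990 = 4·7^0 + 6·7^1 + 2·7^2 + 3·7^3 + 3·7^4 + 2·7^5
  c_4 = 99758 = 1·7^0 + 6·7^1 + 5·7^2 + 3·7^3 + 6·7^4 + 5·7^5
  c_5 = 90187 = 6·7^0 + 3·7^1 + 6·7^2 + 3·7^3 + 2·7^4 + 5·7^5
  c_6 = 101116 = 1·7^0 + 4·7^1 + 5·7^2 + 0·7^3 + 0·7^4 + 6·7^5
λ_0 = (1, 6, 4, 1, 6, 1)
λ_1 = (6, 0, 6, 6, 3, 4)
λ_2 = (0, 5, 2, 5, 6, 5)
λ_3 = (5, 0, 3, 3, 3, 0)
λ_4 = (0, 0, 3, 6, 2, 0)
λ_5 = (0, 2, 2, 5, 5, 6)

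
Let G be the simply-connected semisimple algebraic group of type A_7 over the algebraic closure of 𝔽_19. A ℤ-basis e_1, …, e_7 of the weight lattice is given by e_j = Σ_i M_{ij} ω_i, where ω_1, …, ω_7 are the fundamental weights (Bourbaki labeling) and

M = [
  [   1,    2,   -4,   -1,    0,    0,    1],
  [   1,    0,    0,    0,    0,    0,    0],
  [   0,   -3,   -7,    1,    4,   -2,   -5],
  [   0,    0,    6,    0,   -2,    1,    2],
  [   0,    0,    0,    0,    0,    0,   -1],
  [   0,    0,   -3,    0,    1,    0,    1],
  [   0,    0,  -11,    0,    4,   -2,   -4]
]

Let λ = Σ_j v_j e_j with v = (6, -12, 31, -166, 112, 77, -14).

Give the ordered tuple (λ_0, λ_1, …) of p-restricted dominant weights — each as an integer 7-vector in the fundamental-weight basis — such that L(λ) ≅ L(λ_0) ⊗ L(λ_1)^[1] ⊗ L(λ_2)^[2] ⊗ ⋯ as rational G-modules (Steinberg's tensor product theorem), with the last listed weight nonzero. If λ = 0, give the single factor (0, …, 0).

Change of basis e → ω: c = M·v where v = (6, -12, 31, -166, 112, 77, -14):
  c_1 = 1*6 + 2*-12 + -4*31 + -1*-166 + 0*112 + 0*77 + 1*-14 = 10
  c_2 = 1*6 + 0*-12 + 0*31 + 0*-166 + 0*112 + 0*77 + 0*-14 = 6
  c_3 = 0*6 + -3*-12 + -7*31 + 1*-166 + 4*112 + -2*77 + -5*-14 = 17
  c_4 = 0*6 + 0*-12 + 6*31 + 0*-166 + -2*112 + 1*77 + 2*-14 = 11
  c_5 = 0*6 + 0*-12 + 0*31 + 0*-166 + 0*112 + 0*77 + -1*-14 = 14
  c_6 = 0*6 + 0*-12 + -3*31 + 0*-166 + 1*112 + 0*77 + 1*-14 = 5
  c_7 = 0*6 + 0*-12 + -11*31 + 0*-166 + 4*112 + -2*77 + -4*-14 = 9
Expand coordinatewise in base 19:
  c_1 = 10 = 10·19^0
  c_2 = 6 = 6·19^0
  c_3 = 17 = 17·19^0
  c_4 = 11 = 11·19^0
  c_5 = 14 = 14·19^0
  c_6 = 5 = 5·19^0
  c_7 = 9 = 9·19^0
Factor λ_0 = (10, 6, 17, 11, 14, 5, 9)

((10, 6, 17, 11, 14, 5, 9),)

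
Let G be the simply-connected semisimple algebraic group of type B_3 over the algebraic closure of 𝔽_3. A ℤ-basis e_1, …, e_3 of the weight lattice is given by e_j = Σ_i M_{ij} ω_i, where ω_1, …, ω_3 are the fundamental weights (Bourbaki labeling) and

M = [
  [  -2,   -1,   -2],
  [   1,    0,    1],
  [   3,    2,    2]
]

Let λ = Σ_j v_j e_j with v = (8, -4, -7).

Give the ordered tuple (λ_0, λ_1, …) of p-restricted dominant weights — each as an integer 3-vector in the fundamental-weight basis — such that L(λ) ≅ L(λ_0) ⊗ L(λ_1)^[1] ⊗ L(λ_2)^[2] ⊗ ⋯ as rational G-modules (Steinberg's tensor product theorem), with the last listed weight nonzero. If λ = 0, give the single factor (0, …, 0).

((2, 1, 2),)

Change of basis e → ω: c = M·v where v = (8, -4, -7):
  c_1 = (-2)·(8) + (-1)·(-4) + (-2)·(-7) = 2
  c_2 = (1)·(8) + (0)·(-4) + (1)·(-7) = 1
  c_3 = (3)·(8) + (2)·(-4) + (2)·(-7) = 2
Expand coordinatewise in base 3:
  c_1 = 2 = 2·3^0
  c_2 = 1 = 1·3^0
  c_3 = 2 = 2·3^0
Factor λ_0 = (2, 1, 2)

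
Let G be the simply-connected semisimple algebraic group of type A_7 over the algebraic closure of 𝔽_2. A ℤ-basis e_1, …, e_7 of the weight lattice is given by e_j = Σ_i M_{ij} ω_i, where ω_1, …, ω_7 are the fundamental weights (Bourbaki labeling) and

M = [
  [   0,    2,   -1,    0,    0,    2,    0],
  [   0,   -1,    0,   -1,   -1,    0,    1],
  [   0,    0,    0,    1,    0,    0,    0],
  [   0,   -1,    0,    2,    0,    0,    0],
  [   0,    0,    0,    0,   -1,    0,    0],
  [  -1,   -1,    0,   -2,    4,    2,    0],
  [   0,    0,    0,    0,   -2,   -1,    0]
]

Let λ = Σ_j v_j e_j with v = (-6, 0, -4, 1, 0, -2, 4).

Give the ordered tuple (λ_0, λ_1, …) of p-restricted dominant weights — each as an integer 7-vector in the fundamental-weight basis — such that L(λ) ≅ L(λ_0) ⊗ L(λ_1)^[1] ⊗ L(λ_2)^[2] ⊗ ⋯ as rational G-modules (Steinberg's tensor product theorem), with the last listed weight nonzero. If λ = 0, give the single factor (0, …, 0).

Converting to the ω-basis (c_i = row i of M dotted with v = (-6, 0, -4, 1, 0, -2, 4)):
  c_1 = 0*-6 + 2*0 + -1*-4 + 0*1 + 0*0 + 2*-2 + 0*4 = 0
  c_2 = 0*-6 + -1*0 + 0*-4 + -1*1 + -1*0 + 0*-2 + 1*4 = 3
  c_3 = 0*-6 + 0*0 + 0*-4 + 1*1 + 0*0 + 0*-2 + 0*4 = 1
  c_4 = 0*-6 + -1*0 + 0*-4 + 2*1 + 0*0 + 0*-2 + 0*4 = 2
  c_5 = 0*-6 + 0*0 + 0*-4 + 0*1 + -1*0 + 0*-2 + 0*4 = 0
  c_6 = -1*-6 + -1*0 + 0*-4 + -2*1 + 4*0 + 2*-2 + 0*4 = 0
  c_7 = 0*-6 + 0*0 + 0*-4 + 0*1 + -2*0 + -1*-2 + 0*4 = 2
Writing each c_i in base p = 2:
  c_1 = 0
  c_2 = 3 = 1·2^0 + 1·2^1
  c_3 = 1 = 1·2^0
  c_4 = 2 = 0·2^0 + 1·2^1
  c_5 = 0
  c_6 = 0
  c_7 = 2 = 0·2^0 + 1·2^1
λ_0 = (0, 1, 1, 0, 0, 0, 0)
λ_1 = (0, 1, 0, 1, 0, 0, 1)

((0, 1, 1, 0, 0, 0, 0), (0, 1, 0, 1, 0, 0, 1))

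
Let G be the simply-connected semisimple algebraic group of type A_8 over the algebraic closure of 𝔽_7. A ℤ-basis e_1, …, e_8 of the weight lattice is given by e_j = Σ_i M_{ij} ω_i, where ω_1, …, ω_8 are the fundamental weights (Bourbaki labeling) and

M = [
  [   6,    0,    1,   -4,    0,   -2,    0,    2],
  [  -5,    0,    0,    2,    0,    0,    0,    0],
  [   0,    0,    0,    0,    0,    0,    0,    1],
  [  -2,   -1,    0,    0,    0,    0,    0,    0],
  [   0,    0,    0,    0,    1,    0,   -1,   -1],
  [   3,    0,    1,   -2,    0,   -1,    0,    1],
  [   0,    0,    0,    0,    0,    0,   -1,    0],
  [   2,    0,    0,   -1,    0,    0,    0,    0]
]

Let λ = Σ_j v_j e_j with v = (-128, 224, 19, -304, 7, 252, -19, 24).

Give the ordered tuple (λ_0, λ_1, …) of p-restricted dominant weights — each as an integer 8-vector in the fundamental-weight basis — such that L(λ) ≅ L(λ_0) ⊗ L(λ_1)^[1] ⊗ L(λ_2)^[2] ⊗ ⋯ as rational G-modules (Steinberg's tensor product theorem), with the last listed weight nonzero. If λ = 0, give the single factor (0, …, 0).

((4, 4, 3, 4, 2, 1, 5, 6), (1, 4, 3, 4, 0, 2, 2, 6))

Converting to the ω-basis (c_i = row i of M dotted with v = (-128, 224, 19, -304, 7, 252, -19, 24)):
  c_1 = 6*-128 + 0*224 + 1*19 + -4*-304 + 0*7 + -2*252 + 0*-19 + 2*24 = 11
  c_2 = -5*-128 + 0*224 + 0*19 + 2*-304 + 0*7 + 0*252 + 0*-19 + 0*24 = 32
  c_3 = 0*-128 + 0*224 + 0*19 + 0*-304 + 0*7 + 0*252 + 0*-19 + 1*24 = 24
  c_4 = -2*-128 + -1*224 + 0*19 + 0*-304 + 0*7 + 0*252 + 0*-19 + 0*24 = 32
  c_5 = 0*-128 + 0*224 + 0*19 + 0*-304 + 1*7 + 0*252 + -1*-19 + -1*24 = 2
  c_6 = 3*-128 + 0*224 + 1*19 + -2*-304 + 0*7 + -1*252 + 0*-19 + 1*24 = 15
  c_7 = 0*-128 + 0*224 + 0*19 + 0*-304 + 0*7 + 0*252 + -1*-19 + 0*24 = 19
  c_8 = 2*-128 + 0*224 + 0*19 + -1*-304 + 0*7 + 0*252 + 0*-19 + 0*24 = 48
Expand coordinatewise in base 7:
  c_1 = 11 = 4·7^0 + 1·7^1
  c_2 = 32 = 4·7^0 + 4·7^1
  c_3 = 24 = 3·7^0 + 3·7^1
  c_4 = 32 = 4·7^0 + 4·7^1
  c_5 = 2 = 2·7^0
  c_6 = 15 = 1·7^0 + 2·7^1
  c_7 = 19 = 5·7^0 + 2·7^1
  c_8 = 48 = 6·7^0 + 6·7^1
p-restricted factor λ_0 = (4, 4, 3, 4, 2, 1, 5, 6)
p-restricted factor λ_1 = (1, 4, 3, 4, 0, 2, 2, 6)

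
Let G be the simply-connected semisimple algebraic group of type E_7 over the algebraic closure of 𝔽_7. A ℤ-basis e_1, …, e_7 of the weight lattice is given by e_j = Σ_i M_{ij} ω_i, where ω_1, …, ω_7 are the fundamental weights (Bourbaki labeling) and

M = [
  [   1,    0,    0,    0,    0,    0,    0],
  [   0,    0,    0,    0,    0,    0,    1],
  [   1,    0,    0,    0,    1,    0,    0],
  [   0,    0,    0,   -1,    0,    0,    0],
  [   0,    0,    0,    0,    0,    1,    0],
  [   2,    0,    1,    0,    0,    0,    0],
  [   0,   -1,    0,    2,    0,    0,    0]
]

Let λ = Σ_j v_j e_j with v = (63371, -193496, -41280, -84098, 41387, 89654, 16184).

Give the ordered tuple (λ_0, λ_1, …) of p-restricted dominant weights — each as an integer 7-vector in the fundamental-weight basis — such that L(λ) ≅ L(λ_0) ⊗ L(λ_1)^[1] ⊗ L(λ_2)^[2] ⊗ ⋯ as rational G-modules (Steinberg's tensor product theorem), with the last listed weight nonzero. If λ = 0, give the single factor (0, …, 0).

((0, 0, 3, 0, 5, 6, 2), (2, 2, 6, 2, 4, 0, 2), (5, 1, 2, 1, 2, 1, 5), (2, 5, 4, 0, 2, 4, 3), (5, 6, 1, 0, 2, 0, 3), (3, 0, 6, 5, 5, 5, 1))

Change of basis e → ω: c = M·v where v = (63371, -193496, -41280, -84098, 41387, 89654, 16184):
  c_1 = (1)·(63371) + (0)·(-193496) + (0)·(-41280) + (0)·(-84098) + (0)·(41387) + (0)·(89654) + (0)·(16184) = 63371
  c_2 = (0)·(63371) + (0)·(-193496) + (0)·(-41280) + (0)·(-84098) + (0)·(41387) + (0)·(89654) + (1)·(16184) = 16184
  c_3 = (1)·(63371) + (0)·(-193496) + (0)·(-41280) + (0)·(-84098) + (1)·(41387) + (0)·(89654) + (0)·(16184) = 104758
  c_4 = (0)·(63371) + (0)·(-193496) + (0)·(-41280) + (-1)·(-84098) + (0)·(41387) + (0)·(89654) + (0)·(16184) = 84098
  c_5 = (0)·(63371) + (0)·(-193496) + (0)·(-41280) + (0)·(-84098) + (0)·(41387) + (1)·(89654) + (0)·(16184) = 89654
  c_6 = (2)·(63371) + (0)·(-193496) + (1)·(-41280) + (0)·(-84098) + (0)·(41387) + (0)·(89654) + (0)·(16184) = 85462
  c_7 = (0)·(63371) + (-1)·(-193496) + (0)·(-41280) + (2)·(-84098) + (0)·(41387) + (0)·(89654) + (0)·(16184) = 25300
Expand coordinatewise in base 7:
  c_1 = 63371 = 0·7^0 + 2·7^1 + 5·7^2 + 2·7^3 + 5·7^4 + 3·7^5
  c_2 = 16184 = 0·7^0 + 2·7^1 + 1·7^2 + 5·7^3 + 6·7^4
  c_3 = 104758 = 3·7^0 + 6·7^1 + 2·7^2 + 4·7^3 + 1·7^4 + 6·7^5
  c_4 = 84098 = 0·7^0 + 2·7^1 + 1·7^2 + 0·7^3 + 0·7^4 + 5·7^5
  c_5 = 89654 = 5·7^0 + 4·7^1 + 2·7^2 + 2·7^3 + 2·7^4 + 5·7^5
  c_6 = 85462 = 6·7^0 + 0·7^1 + 1·7^2 + 4·7^3 + 0·7^4 + 5·7^5
  c_7 = 25300 = 2·7^0 + 2·7^1 + 5·7^2 + 3·7^3 + 3·7^4 + 1·7^5
λ_0 = (0, 0, 3, 0, 5, 6, 2)
λ_1 = (2, 2, 6, 2, 4, 0, 2)
λ_2 = (5, 1, 2, 1, 2, 1, 5)
λ_3 = (2, 5, 4, 0, 2, 4, 3)
λ_4 = (5, 6, 1, 0, 2, 0, 3)
λ_5 = (3, 0, 6, 5, 5, 5, 1)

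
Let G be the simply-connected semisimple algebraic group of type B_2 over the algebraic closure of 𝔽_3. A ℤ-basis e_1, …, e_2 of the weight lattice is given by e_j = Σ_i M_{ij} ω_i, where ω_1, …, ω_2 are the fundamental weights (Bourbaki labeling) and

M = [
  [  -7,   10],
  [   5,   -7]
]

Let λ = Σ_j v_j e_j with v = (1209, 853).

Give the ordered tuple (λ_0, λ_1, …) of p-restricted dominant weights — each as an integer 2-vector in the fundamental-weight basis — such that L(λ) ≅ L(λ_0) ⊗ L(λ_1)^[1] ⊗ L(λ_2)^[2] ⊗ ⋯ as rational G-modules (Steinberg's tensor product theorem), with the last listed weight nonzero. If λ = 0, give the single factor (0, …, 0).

Converting to the ω-basis (c_i = row i of M dotted with v = (1209, 853)):
  c_1 = (-7)·(1209) + (10)·(853) = 67
  c_2 = (5)·(1209) + (-7)·(853) = 74
Expand coordinatewise in base 3:
  c_1 = 67 = 1·3^0 + 1·3^1 + 1·3^2 + 2·3^3
  c_2 = 74 = 2·3^0 + 0·3^1 + 2·3^2 + 2·3^3
λ_0 = (1, 2)
λ_1 = (1, 0)
λ_2 = (1, 2)
λ_3 = (2, 2)

((1, 2), (1, 0), (1, 2), (2, 2))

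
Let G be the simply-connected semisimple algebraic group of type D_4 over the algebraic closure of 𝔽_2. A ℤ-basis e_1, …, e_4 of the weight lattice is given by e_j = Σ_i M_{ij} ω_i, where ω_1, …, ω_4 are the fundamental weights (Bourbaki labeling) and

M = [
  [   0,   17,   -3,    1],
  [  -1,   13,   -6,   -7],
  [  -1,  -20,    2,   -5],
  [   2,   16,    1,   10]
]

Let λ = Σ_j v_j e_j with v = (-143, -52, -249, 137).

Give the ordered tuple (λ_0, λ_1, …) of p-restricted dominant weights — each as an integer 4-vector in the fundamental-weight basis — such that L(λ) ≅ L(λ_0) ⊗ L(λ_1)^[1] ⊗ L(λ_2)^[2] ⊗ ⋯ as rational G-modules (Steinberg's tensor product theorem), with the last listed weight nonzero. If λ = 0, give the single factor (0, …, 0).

ω-coordinates c = M·v, v = (-143, -52, -249, 137):
  c_1 = (0)·(-143) + (17)·(-52) + (-3)·(-249) + (1)·(137) = 0
  c_2 = (-1)·(-143) + (13)·(-52) + (-6)·(-249) + (-7)·(137) = 2
  c_3 = (-1)·(-143) + (-20)·(-52) + (2)·(-249) + (-5)·(137) = 0
  c_4 = (2)·(-143) + (16)·(-52) + (1)·(-249) + (10)·(137) = 3
Expand coordinatewise in base 2:
  c_1 = 0
  c_2 = 2 = 0·2^0 + 1·2^1
  c_3 = 0
  c_4 = 3 = 1·2^0 + 1·2^1
Factor λ_0 = (0, 0, 0, 1)
Factor λ_1 = (0, 1, 0, 1)

((0, 0, 0, 1), (0, 1, 0, 1))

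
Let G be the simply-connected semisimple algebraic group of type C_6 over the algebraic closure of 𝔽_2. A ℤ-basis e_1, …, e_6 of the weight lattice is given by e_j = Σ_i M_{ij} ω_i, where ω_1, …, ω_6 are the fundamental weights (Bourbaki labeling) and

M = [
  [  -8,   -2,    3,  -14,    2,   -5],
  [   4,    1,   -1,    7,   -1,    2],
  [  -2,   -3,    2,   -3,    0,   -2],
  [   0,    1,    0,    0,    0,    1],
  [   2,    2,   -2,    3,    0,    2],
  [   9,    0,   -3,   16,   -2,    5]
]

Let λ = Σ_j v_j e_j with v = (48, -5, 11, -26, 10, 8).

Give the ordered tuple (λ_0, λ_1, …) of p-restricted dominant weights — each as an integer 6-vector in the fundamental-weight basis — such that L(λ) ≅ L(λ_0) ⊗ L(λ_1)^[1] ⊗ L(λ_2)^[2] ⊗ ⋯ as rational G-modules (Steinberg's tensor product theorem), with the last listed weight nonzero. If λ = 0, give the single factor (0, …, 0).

Change of basis e → ω: c = M·v where v = (48, -5, 11, -26, 10, 8):
  c_1 = (-8)·(48) + (-2)·(-5) + 3·11 + (-14)·(-26) + 2·10 + (-5)·(8) = 3
  c_2 = 4·48 + (1)·(-5) + (-1)·(11) + (7)·(-26) + (-1)·(10) + 2·8 = 0
  c_3 = (-2)·(48) + (-3)·(-5) + 2·11 + (-3)·(-26) + 0·10 + (-2)·(8) = 3
  c_4 = 0·48 + (1)·(-5) + 0·11 + (0)·(-26) + 0·10 + 1·8 = 3
  c_5 = 2·48 + (2)·(-5) + (-2)·(11) + (3)·(-26) + 0·10 + 2·8 = 2
  c_6 = 9·48 + (0)·(-5) + (-3)·(11) + (16)·(-26) + (-2)·(10) + 5·8 = 3
Expand coordinatewise in base 2:
  c_1 = 3 = 1·2^0 + 1·2^1
  c_2 = 0
  c_3 = 3 = 1·2^0 + 1·2^1
  c_4 = 3 = 1·2^0 + 1·2^1
  c_5 = 2 = 0·2^0 + 1·2^1
  c_6 = 3 = 1·2^0 + 1·2^1
p-restricted factor λ_0 = (1, 0, 1, 1, 0, 1)
p-restricted factor λ_1 = (1, 0, 1, 1, 1, 1)

((1, 0, 1, 1, 0, 1), (1, 0, 1, 1, 1, 1))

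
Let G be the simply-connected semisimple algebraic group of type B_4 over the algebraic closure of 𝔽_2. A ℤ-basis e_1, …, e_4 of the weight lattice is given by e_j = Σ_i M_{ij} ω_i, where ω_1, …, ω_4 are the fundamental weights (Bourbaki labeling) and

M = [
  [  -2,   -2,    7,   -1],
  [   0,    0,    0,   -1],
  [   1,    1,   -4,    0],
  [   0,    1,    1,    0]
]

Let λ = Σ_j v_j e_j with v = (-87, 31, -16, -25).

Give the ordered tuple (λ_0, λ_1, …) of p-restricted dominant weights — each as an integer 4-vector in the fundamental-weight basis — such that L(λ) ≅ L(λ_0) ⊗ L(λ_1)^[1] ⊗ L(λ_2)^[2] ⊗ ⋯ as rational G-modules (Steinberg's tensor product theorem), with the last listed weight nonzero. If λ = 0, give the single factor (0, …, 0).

((1, 1, 0, 1), (0, 0, 0, 1), (0, 0, 0, 1), (1, 1, 1, 1), (1, 1, 0, 0))

Converting to the ω-basis (c_i = row i of M dotted with v = (-87, 31, -16, -25)):
  c_1 = (-2)·(-87) + (-2)·(31) + (7)·(-16) + (-1)·(-25) = 25
  c_2 = (0)·(-87) + 0·31 + (0)·(-16) + (-1)·(-25) = 25
  c_3 = (1)·(-87) + 1·31 + (-4)·(-16) + (0)·(-25) = 8
  c_4 = (0)·(-87) + 1·31 + (1)·(-16) + (0)·(-25) = 15
p = 2; digits c_i = Σ_j d_{ij}·2^j, 0 ≤ d_{ij} < 2:
  c_1 = 25 = 1·2^0 + 0·2^1 + 0·2^2 + 1·2^3 + 1·2^4
  c_2 = 25 = 1·2^0 + 0·2^1 + 0·2^2 + 1·2^3 + 1·2^4
  c_3 = 8 = 0·2^0 + 0·2^1 + 0·2^2 + 1·2^3
  c_4 = 15 = 1·2^0 + 1·2^1 + 1·2^2 + 1·2^3
Factor λ_0 = (1, 1, 0, 1)
Factor λ_1 = (0, 0, 0, 1)
Factor λ_2 = (0, 0, 0, 1)
Factor λ_3 = (1, 1, 1, 1)
Factor λ_4 = (1, 1, 0, 0)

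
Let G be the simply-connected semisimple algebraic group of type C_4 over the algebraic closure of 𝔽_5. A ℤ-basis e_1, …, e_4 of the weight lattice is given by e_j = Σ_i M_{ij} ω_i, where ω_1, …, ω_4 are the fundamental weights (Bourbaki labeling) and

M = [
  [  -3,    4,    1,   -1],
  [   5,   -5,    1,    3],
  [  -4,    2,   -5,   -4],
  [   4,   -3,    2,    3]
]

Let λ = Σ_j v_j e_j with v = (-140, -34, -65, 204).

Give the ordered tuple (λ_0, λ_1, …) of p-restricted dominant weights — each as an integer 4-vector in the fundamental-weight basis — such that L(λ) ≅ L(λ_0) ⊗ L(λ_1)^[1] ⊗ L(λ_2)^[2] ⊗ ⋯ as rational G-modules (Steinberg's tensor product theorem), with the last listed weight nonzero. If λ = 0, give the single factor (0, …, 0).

In the fundamental-weight basis, λ has coordinates c = M·v (v = (-140, -34, -65, 204)):
  c_1 = -3*-140 + 4*-34 + 1*-65 + -1*204 = 15
  c_2 = 5*-140 + -5*-34 + 1*-65 + 3*204 = 17
  c_3 = -4*-140 + 2*-34 + -5*-65 + -4*204 = 1
  c_4 = 4*-140 + -3*-34 + 2*-65 + 3*204 = 24
p = 5; digits c_i = Σ_j d_{ij}·5^j, 0 ≤ d_{ij} < 5:
  c_1 = 15 = 0·5^0 + 3·5^1
  c_2 = 17 = 2·5^0 + 3·5^1
  c_3 = 1 = 1·5^0
  c_4 = 24 = 4·5^0 + 4·5^1
λ_0 = (0, 2, 1, 4)
λ_1 = (3, 3, 0, 4)

((0, 2, 1, 4), (3, 3, 0, 4))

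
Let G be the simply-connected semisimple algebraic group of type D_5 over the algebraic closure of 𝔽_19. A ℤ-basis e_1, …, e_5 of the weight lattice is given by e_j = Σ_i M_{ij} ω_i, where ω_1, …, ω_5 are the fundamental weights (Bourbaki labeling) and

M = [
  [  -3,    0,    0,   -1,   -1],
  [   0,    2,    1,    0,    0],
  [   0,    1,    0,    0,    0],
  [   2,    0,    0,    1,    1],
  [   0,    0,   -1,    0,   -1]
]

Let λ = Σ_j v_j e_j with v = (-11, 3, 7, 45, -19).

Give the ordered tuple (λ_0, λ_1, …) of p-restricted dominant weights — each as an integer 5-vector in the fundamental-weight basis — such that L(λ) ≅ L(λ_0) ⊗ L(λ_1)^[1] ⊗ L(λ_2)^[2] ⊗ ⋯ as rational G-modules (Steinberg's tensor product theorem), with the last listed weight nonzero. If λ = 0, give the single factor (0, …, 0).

In the fundamental-weight basis, λ has coordinates c = M·v (v = (-11, 3, 7, 45, -19)):
  c_1 = (-3)·(-11) + (0)·(3) + (0)·(7) + (-1)·(45) + (-1)·(-19) = 7
  c_2 = (0)·(-11) + (2)·(3) + (1)·(7) + (0)·(45) + (0)·(-19) = 13
  c_3 = (0)·(-11) + (1)·(3) + (0)·(7) + (0)·(45) + (0)·(-19) = 3
  c_4 = (2)·(-11) + (0)·(3) + (0)·(7) + (1)·(45) + (1)·(-19) = 4
  c_5 = (0)·(-11) + (0)·(3) + (-1)·(7) + (0)·(45) + (-1)·(-19) = 12
Base-19 expansion of each c_i:
  c_1 = 7 = 7·19^0
  c_2 = 13 = 13·19^0
  c_3 = 3 = 3·19^0
  c_4 = 4 = 4·19^0
  c_5 = 12 = 12·19^0
p-restricted factor λ_0 = (7, 13, 3, 4, 12)

((7, 13, 3, 4, 12),)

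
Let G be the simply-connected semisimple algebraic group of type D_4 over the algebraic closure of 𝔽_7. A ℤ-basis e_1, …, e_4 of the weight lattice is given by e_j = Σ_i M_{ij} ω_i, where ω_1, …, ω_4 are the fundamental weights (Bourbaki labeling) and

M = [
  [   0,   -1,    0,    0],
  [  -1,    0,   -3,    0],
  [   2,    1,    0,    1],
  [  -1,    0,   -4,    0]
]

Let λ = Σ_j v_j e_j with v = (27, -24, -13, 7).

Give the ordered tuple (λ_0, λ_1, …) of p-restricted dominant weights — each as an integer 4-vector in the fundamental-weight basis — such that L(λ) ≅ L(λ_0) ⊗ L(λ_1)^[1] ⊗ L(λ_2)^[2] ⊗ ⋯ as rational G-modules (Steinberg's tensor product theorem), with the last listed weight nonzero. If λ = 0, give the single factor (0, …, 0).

((3, 5, 2, 4), (3, 1, 5, 3))

Compute c_i = Σ_j M_{ij} v_j with v = (27, -24, -13, 7):
  c_1 = 0*27 + -1*-24 + 0*-13 + 0*7 = 24
  c_2 = -1*27 + 0*-24 + -3*-13 + 0*7 = 12
  c_3 = 2*27 + 1*-24 + 0*-13 + 1*7 = 37
  c_4 = -1*27 + 0*-24 + -4*-13 + 0*7 = 25
Expand coordinatewise in base 7:
  c_1 = 24 = 3·7^0 + 3·7^1
  c_2 = 12 = 5·7^0 + 1·7^1
  c_3 = 37 = 2·7^0 + 5·7^1
  c_4 = 25 = 4·7^0 + 3·7^1
λ_0 = (3, 5, 2, 4)
λ_1 = (3, 1, 5, 3)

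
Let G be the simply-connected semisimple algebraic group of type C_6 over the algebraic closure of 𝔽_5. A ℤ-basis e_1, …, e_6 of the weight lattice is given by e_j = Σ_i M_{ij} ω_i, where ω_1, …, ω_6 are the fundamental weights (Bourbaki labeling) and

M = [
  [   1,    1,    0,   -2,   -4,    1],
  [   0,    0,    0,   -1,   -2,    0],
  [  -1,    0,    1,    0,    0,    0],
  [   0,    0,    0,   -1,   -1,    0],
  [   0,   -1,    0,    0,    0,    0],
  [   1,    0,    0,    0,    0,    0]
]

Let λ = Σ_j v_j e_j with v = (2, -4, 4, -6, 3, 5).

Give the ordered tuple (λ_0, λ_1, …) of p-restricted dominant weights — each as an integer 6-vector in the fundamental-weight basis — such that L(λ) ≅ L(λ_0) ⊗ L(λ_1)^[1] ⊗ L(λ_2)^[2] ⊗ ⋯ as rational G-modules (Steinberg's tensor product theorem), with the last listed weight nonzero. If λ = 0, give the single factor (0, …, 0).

((3, 0, 2, 3, 4, 2),)

ω-coordinates c = M·v, v = (2, -4, 4, -6, 3, 5):
  c_1 = 1*2 + 1*-4 + 0*4 + -2*-6 + -4*3 + 1*5 = 3
  c_2 = 0*2 + 0*-4 + 0*4 + -1*-6 + -2*3 + 0*5 = 0
  c_3 = -1*2 + 0*-4 + 1*4 + 0*-6 + 0*3 + 0*5 = 2
  c_4 = 0*2 + 0*-4 + 0*4 + -1*-6 + -1*3 + 0*5 = 3
  c_5 = 0*2 + -1*-4 + 0*4 + 0*-6 + 0*3 + 0*5 = 4
  c_6 = 1*2 + 0*-4 + 0*4 + 0*-6 + 0*3 + 0*5 = 2
Expand coordinatewise in base 5:
  c_1 = 3 = 3·5^0
  c_2 = 0
  c_3 = 2 = 2·5^0
  c_4 = 3 = 3·5^0
  c_5 = 4 = 4·5^0
  c_6 = 2 = 2·5^0
p-restricted factor λ_0 = (3, 0, 2, 3, 4, 2)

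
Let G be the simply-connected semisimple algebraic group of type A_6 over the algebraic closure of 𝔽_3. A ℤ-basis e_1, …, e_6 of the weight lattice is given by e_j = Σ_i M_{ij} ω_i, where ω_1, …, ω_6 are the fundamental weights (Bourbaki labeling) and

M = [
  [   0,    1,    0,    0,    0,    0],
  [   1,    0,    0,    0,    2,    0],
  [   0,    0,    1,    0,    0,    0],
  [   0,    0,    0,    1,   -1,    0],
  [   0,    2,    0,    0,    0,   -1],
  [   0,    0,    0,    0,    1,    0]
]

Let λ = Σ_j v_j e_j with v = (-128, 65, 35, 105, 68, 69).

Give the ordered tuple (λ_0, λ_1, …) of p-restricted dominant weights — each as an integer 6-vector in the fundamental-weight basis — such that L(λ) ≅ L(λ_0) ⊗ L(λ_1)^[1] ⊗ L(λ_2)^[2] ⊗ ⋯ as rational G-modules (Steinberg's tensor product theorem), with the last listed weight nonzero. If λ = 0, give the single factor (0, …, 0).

((2, 2, 2, 1, 1, 2), (0, 2, 2, 0, 2, 1), (1, 0, 0, 1, 0, 1), (2, 0, 1, 1, 2, 2))

Converting to the ω-basis (c_i = row i of M dotted with v = (-128, 65, 35, 105, 68, 69)):
  c_1 = (0)·(-128) + (1)·(65) + (0)·(35) + (0)·(105) + (0)·(68) + (0)·(69) = 65
  c_2 = (1)·(-128) + (0)·(65) + (0)·(35) + (0)·(105) + (2)·(68) + (0)·(69) = 8
  c_3 = (0)·(-128) + (0)·(65) + (1)·(35) + (0)·(105) + (0)·(68) + (0)·(69) = 35
  c_4 = (0)·(-128) + (0)·(65) + (0)·(35) + (1)·(105) + (-1)·(68) + (0)·(69) = 37
  c_5 = (0)·(-128) + (2)·(65) + (0)·(35) + (0)·(105) + (0)·(68) + (-1)·(69) = 61
  c_6 = (0)·(-128) + (0)·(65) + (0)·(35) + (0)·(105) + (1)·(68) + (0)·(69) = 68
Base-3 expansion of each c_i:
  c_1 = 65 = 2·3^0 + 0·3^1 + 1·3^2 + 2·3^3
  c_2 = 8 = 2·3^0 + 2·3^1
  c_3 = 35 = 2·3^0 + 2·3^1 + 0·3^2 + 1·3^3
  c_4 = 37 = 1·3^0 + 0·3^1 + 1·3^2 + 1·3^3
  c_5 = 61 = 1·3^0 + 2·3^1 + 0·3^2 + 2·3^3
  c_6 = 68 = 2·3^0 + 1·3^1 + 1·3^2 + 2·3^3
Factor λ_0 = (2, 2, 2, 1, 1, 2)
Factor λ_1 = (0, 2, 2, 0, 2, 1)
Factor λ_2 = (1, 0, 0, 1, 0, 1)
Factor λ_3 = (2, 0, 1, 1, 2, 2)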